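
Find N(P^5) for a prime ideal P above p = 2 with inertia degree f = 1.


N(P^a) = p^(a*f)
= 2^(5*1)
= 2^5
= 32

32


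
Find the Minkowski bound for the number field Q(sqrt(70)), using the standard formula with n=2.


d = 70, d mod 4 = 2, so disc(K) = 4d = 280; |disc(K)| = 280
Real quadratic field, so n = 2, s = r2 = 0, r1 = 2
M = (n!/n^n) * (4/pi)^s * sqrt(|disc(K)|) = (2!/2^2) * (4/pi)^0 * sqrt(280)
= 0.5 * 1.000000 * 16.733201
= 8.3666

8.3666


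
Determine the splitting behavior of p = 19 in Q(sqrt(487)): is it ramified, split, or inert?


K = Q(sqrt(487)). Since d mod 4 = 3, disc(K) = 1948.
Check p | disc: 1948 mod 19 = 10.
p does not divide disc. Compute Legendre symbol (d/p):
12^((19-1)/2) mod 19 = -1
(d/p) = -1, so p is inert: (p) stays prime with e=1, f=2, g=1.
Therefore p is inert.

inert


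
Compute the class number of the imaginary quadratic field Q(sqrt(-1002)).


K = Q(sqrt(-1002)). d mod 4 = 2, so D = disc(K) = 4d = -4008
h(K) equals the number of primitive reduced positive-definite forms (a, b, c) = a*x^2 + b*x*y + c*y^2 with b^2 - 4ac = D,
where reduced means |b| <= a <= c, with b >= 0 whenever |b| = a or a = c, and primitive means gcd(a, b, c) = 1.
Reduced forces 3a^2 <= |D| = 4008, so 1 <= a <= 36; b must have the parity of D, and c = (b^2 - D)/(4a) must be an integer >= a.
Enumerate a = 1..36, b in [-a, a]:
  a=1: (1, 0, 1002)  [1]
  a=2: (2, 0, 501)  [1]
  a=3: (3, 0, 334)  [1]
  a=4..5: none
  a=6: (6, 0, 167)  [1]
  a=7..12: none
  a=13: (13, -10, 79), (13, 10, 79)  [2]
  a=14..16: none
  a=17: (17, -2, 59), (17, 2, 59)  [2]
  a=18: none
  a=19: (19, -18, 57), (19, 18, 57)  [2]
  a=20..25: none
  a=26: (26, -16, 41), (26, 16, 41)  [2]
  a=27..28: none
  a=29: (29, -20, 38), (29, 20, 38)  [2]
  a=30..33: none
  a=34: (34, -32, 37), (34, 32, 37)  [2]
  a=35..36: none
Total reduced forms: 1 + 1 + 1 + 1 + 2 + 2 + 2 + 2 + 2 + 2 = 16
h = 16

16


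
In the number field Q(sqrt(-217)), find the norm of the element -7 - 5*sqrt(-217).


N(a + b*sqrt(d)) = a^2 - d*b^2
= (-7)^2 - (-217)*(-5)^2
= 49 + 5425
= 5474

5474


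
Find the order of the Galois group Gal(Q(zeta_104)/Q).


|Gal(Q(zeta_104)/Q)| = phi(104)
= 48

48


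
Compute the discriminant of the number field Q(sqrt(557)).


For K = Q(sqrt(d)) with d squarefree: disc(K) = d if d = 1 mod 4, and disc(K) = 4d if d = 2 or 3 mod 4.
Here d = 557, and d mod 4 = 1.
d = 1 mod 4 (O_K = Z[(1+sqrt(d))/2]), so disc(K) = d = 557

557


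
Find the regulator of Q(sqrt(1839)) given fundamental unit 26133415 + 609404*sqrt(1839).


epsilon = 26133415 + 609404*sqrt(1839)
= 5.2267e+07
R = ln(5.2267e+07)
= 17.7719

17.7719


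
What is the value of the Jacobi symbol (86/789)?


Compute (86/789) via quadratic reciprocity:
  pull out 2: (2/789) = -1  (since 789 mod 8 = 5)
  reciprocity: (43/789) -> +(789/43)
  reduce: (15/43)
  reciprocity: (15/43) -> -(43/15)
  reduce: (13/15)
  reciprocity: (13/15) -> +(15/13)
  reduce: (2/13)
  pull out 2: (2/13) = -1  (since 13 mod 8 = 5)
  (1/13) = 1
Product of signs = -1

-1


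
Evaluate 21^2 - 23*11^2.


x^2 - d*y^2
= 21^2 - 23*11^2
= 441 - 2783
= -2342

-2342


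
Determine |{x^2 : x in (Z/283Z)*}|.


For prime p, the number of non-zero quadratic residues is (p-1)/2.
= (283-1)/2
= 141

141


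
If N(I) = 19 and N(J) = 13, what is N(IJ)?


N(IJ) = N(I) * N(J)
= 19 * 13
= 247

247


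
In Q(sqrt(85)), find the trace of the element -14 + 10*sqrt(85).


Tr(a + b*sqrt(d)) = (a + b*sqrt(d)) + (a - b*sqrt(d)) = 2a
= 2 * (-14)
= -28

-28


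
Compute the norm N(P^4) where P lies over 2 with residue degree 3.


N(P^a) = p^(a*f)
= 2^(4*3)
= 2^12
= 4096

4096


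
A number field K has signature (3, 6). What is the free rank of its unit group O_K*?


By Dirichlet's unit theorem:
rank = r1 + r2 - 1
= 3 + 6 - 1
= 8

8


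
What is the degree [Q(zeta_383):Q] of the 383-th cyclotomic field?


The degree equals Euler's totient phi(383).
383 = 383
phi(383) = 382

382


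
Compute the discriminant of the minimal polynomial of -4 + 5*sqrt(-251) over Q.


The element -4 + 5*sqrt(-251) has minimal polynomial:
x^2 + 8*x + 6291
Discriminant = (8)^2 - 4*(6291)
= 64 - 25164
= -25100

-25100


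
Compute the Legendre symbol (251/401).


p = 401 is prime, so compute (251/401) with the reciprocity algorithm (Jacobi-symbol steps: pull out 2s via (2/n), flip via reciprocity, reduce):
  reciprocity: (251/401) -> +(401/251)
  reduce: (150/251)
  pull out 2: (2/251) = -1  (since 251 mod 8 = 3)
  reciprocity: (75/251) -> -(251/75)
  reduce: (26/75)
  pull out 2: (2/75) = -1  (since 75 mod 8 = 3)
  reciprocity: (13/75) -> +(75/13)
  reduce: (10/13)
  pull out 2: (2/13) = -1  (since 13 mod 8 = 5)
  reciprocity: (5/13) -> +(13/5)
  reduce: (3/5)
  reciprocity: (3/5) -> +(5/3)
  reduce: (2/3)
  pull out 2: (2/3) = -1  (since 3 mod 8 = 3)
  (1/3) = 1
Product of signs = -1
(251/401) = -1

-1


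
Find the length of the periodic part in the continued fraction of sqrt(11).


Run the CF algorithm for sqrt(11).
a_0 = floor(sqrt(11)) = 3; set m_0=0, q_0=1.
Recurrence: m' = q*a - m,  q' = (d - m'^2)/q,  a' = floor((a_0 + m')/q').
  step 1: m=3, q=2, a=3
  step 2: m=3, q=1, a=6
a_2 = 2*a_0 = 6, so the period closes here.
sqrt(11) = [3; 3, 6]
Period length = 2

2


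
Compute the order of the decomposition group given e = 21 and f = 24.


|D_P| = e * f
= 21 * 24
= 504

504


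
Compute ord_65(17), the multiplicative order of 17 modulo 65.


We want ord_65(17), the smallest k >= 1 with 17^k = 1 mod 65.
n = 65 = 5 * 13, phi(65) = 48; the order divides phi(n).
Divisors of 48: 1, 2, 3, 4, 6, 8, 12, 16, 24, 48
Repeated squaring mod 65: 17^1 = 17, 17^2 = 29, 17^4 = 61, 17^8 = 16, 17^16 = 61, 17^32 = 16
Test divisors in increasing order:
  k=1: 17^1 = 17 mod 65
  k=2: 17^2 = 29 mod 65
  k=3: 17^3 = 29 * 17 = 38 mod 65
  k=4: 17^4 = 61 mod 65
  k=6: 17^6 = 61 * 29 = 14 mod 65
  k=8: 17^8 = 16 mod 65
  k=12: 17^12 = 16 * 61 = 1 mod 65  <- first divisor giving 1
Order = 12

12


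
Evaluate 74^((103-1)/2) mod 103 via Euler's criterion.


p = 103 is prime and the exponent is (p-1)/2 = 51, so by Euler's criterion 74^51 = (74/103) = +1 or -1 mod 103.
Compute by square-and-multiply:
  51 = 32 + 16 + 2 + 1 (binary 110011)
  Repeated squaring mod 103: 74^1 = 74, 74^2 = 17, 74^4 = 83, 74^8 = 91, 74^16 = 41, 74^32 = 33
  74^51 = 74^32 * 74^16 * 74^2 * 74^1 = 33 * 41 * 17 * 74 mod 103
    33 * 41 = 1353 = 14 mod 103
    14 * 17 = 238 = 32 mod 103
    32 * 74 = 2368 = 102 mod 103
  74^51 = 102 mod 103
Result 102 = p - 1 = -1 mod 103: 74 is a quadratic non-residue mod 103. As a residue in [0, p-1] the value is 102.
74^51 mod 103 = 102

102


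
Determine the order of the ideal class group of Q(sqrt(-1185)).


K = Q(sqrt(-1185)). d mod 4 = 3, so D = disc(K) = 4d = -4740
h(K) equals the number of primitive reduced positive-definite forms (a, b, c) = a*x^2 + b*x*y + c*y^2 with b^2 - 4ac = D,
where reduced means |b| <= a <= c, with b >= 0 whenever |b| = a or a = c, and primitive means gcd(a, b, c) = 1.
Reduced forces 3a^2 <= |D| = 4740, so 1 <= a <= 39; b must have the parity of D, and c = (b^2 - D)/(4a) must be an integer >= a.
Enumerate a = 1..39, b in [-a, a]:
  a=1: (1, 0, 1185)  [1]
  a=2: (2, 2, 593)  [1]
  a=3: (3, 0, 395)  [1]
  a=4: none
  a=5: (5, 0, 237)  [1]
  a=6: (6, 6, 199)  [1]
  a=7..9: none
  a=10: (10, 10, 121)  [1]
  a=11: (11, -10, 110), (11, 10, 110)  [2]
  a=12..14: none
  a=15: (15, 0, 79)  [1]
  a=16..21: none
  a=22: (22, -10, 55), (22, 10, 55)  [2]
  a=23..28: none
  a=29: (29, -4, 41), (29, 4, 41)  [2]
  a=30: (30, 30, 47)  [1]
  a=31..32: none
  a=33: (33, -12, 37), (33, 12, 37)  [2]
  a=34..39: none
Total reduced forms: 1 + 1 + 1 + 1 + 1 + 1 + 2 + 1 + 2 + 2 + 1 + 2 = 16
h = 16

16


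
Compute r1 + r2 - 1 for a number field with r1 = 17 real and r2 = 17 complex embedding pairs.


By Dirichlet's unit theorem:
rank = r1 + r2 - 1
= 17 + 17 - 1
= 33

33


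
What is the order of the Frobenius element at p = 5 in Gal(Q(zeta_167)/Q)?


The Frobenius at p in Gal(Q(zeta_n)/Q) = (Z/nZ)* is the class of p, so its order is ord_167(5), the smallest k >= 1 with 5^k = 1 mod 167.
n = 167 = 167, phi(167) = 166; the order divides phi(n).
Divisors of 166: 1, 2, 83, 166
Repeated squaring mod 167: 5^1 = 5, 5^2 = 25, 5^4 = 124, 5^8 = 12, 5^16 = 144, 5^32 = 28, 5^64 = 116, 5^128 = 96
Test divisors in increasing order:
  k=1: 5^1 = 5 mod 167
  k=2: 5^2 = 25 mod 167
  k=83: 5^83 = 116 * 144 * 25 * 5 = 166 mod 167
  k=166: 5^166 = 96 * 28 * 124 * 25 = 1 mod 167  <- first divisor giving 1
Order = 166

166


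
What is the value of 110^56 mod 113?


p = 113 is prime and the exponent is (p-1)/2 = 56, so by Euler's criterion 110^56 = (110/113) = +1 or -1 mod 113.
Compute by square-and-multiply:
  56 = 32 + 16 + 8 (binary 111000)
  Repeated squaring mod 113: 110^1 = 110, 110^2 = 9, 110^4 = 81, 110^8 = 7, 110^16 = 49, 110^32 = 28
  110^56 = 110^32 * 110^16 * 110^8 = 28 * 49 * 7 mod 113
    28 * 49 = 1372 = 16 mod 113
    16 * 7 = 112 = 112 mod 113
  110^56 = 112 mod 113
Result 112 = p - 1 = -1 mod 113: 110 is a quadratic non-residue mod 113. As a residue in [0, p-1] the value is 112.
110^56 mod 113 = 112

112


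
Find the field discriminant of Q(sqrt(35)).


For K = Q(sqrt(d)) with d squarefree: disc(K) = d if d = 1 mod 4, and disc(K) = 4d if d = 2 or 3 mod 4.
Here d = 35, and d mod 4 = 3.
d = 3 mod 4, not 1 (O_K = Z[sqrt(d)]), so disc(K) = 4d = 4 * (35) = 140

140


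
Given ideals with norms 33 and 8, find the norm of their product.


N(IJ) = N(I) * N(J)
= 33 * 8
= 264

264


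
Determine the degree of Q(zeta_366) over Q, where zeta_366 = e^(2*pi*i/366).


The degree equals Euler's totient phi(366).
366 = 2 * 3 * 61
phi(366) = 120

120


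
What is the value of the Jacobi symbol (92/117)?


Compute (92/117) via quadratic reciprocity:
  pull out 2: (2/117) = -1  (since 117 mod 8 = 5)
  pull out 2: (2/117) = -1  (since 117 mod 8 = 5)
  reciprocity: (23/117) -> +(117/23)
  reduce: (2/23)
  pull out 2: (2/23) = +1  (since 23 mod 8 = 7)
  (1/23) = 1
Product of signs = 1

1


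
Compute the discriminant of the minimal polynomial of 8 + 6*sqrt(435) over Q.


The element 8 + 6*sqrt(435) has minimal polynomial:
x^2 - 16*x - 15596
Discriminant = (-16)^2 - 4*(-15596)
= 256 + 62384
= 62640

62640


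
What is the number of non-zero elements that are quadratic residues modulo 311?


For prime p, the number of non-zero quadratic residues is (p-1)/2.
= (311-1)/2
= 155

155


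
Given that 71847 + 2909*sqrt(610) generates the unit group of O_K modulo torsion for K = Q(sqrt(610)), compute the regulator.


epsilon = 71847 + 2909*sqrt(610)
= 143694.0000
R = ln(143694.0000)
= 11.8754

11.8754


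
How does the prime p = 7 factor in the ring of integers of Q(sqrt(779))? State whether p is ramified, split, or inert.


K = Q(sqrt(779)). Since d mod 4 = 3, disc(K) = 3116.
Check p | disc: 3116 mod 7 = 1.
p does not divide disc. Compute Legendre symbol (d/p):
2^((7-1)/2) mod 7 = 1
(d/p) = 1, so p splits: (p) = P*P' with e=1, f=1, g=2.
Therefore p is split.

split


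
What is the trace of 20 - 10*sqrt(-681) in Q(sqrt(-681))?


Tr(a + b*sqrt(d)) = (a + b*sqrt(d)) + (a - b*sqrt(d)) = 2a
= 2 * (20)
= 40

40


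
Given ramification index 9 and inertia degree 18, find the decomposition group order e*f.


|D_P| = e * f
= 9 * 18
= 162

162


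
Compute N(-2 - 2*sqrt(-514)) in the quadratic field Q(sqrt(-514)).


N(a + b*sqrt(d)) = a^2 - d*b^2
= (-2)^2 - (-514)*(-2)^2
= 4 + 2056
= 2060

2060


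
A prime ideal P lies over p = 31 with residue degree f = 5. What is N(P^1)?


N(P^a) = p^(a*f)
= 31^(1*5)
= 31^5
= 28629151

28629151


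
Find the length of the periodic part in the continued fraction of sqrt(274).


Run the CF algorithm for sqrt(274).
a_0 = floor(sqrt(274)) = 16; set m_0=0, q_0=1.
Recurrence: m' = q*a - m,  q' = (d - m'^2)/q,  a' = floor((a_0 + m')/q').
  step 1: m=16, q=18, a=1
  step 2: m=2, q=15, a=1
  step 3: m=13, q=7, a=4
  step 4: m=15, q=7, a=4
  step 5: m=13, q=15, a=1
  step 6: m=2, q=18, a=1
  step 7: m=16, q=1, a=32
a_7 = 2*a_0 = 32, so the period closes here.
sqrt(274) = [16; 1, 1, 4, 4, 1, 1, 32]
Period length = 7

7


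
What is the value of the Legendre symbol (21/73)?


p = 73 is prime, so compute (21/73) with the reciprocity algorithm (Jacobi-symbol steps: pull out 2s via (2/n), flip via reciprocity, reduce):
  reciprocity: (21/73) -> +(73/21)
  reduce: (10/21)
  pull out 2: (2/21) = -1  (since 21 mod 8 = 5)
  reciprocity: (5/21) -> +(21/5)
  reduce: (1/5)
  (1/5) = 1
Product of signs = -1
(21/73) = -1

-1


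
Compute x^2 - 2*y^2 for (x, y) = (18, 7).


x^2 - d*y^2
= 18^2 - 2*7^2
= 324 - 98
= 226

226


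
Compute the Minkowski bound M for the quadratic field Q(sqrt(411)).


d = 411, d mod 4 = 3, so disc(K) = 4d = 1644; |disc(K)| = 1644
Real quadratic field, so n = 2, s = r2 = 0, r1 = 2
M = (n!/n^n) * (4/pi)^s * sqrt(|disc(K)|) = (2!/2^2) * (4/pi)^0 * sqrt(1644)
= 0.5 * 1.000000 * 40.546270
= 20.2731

20.2731


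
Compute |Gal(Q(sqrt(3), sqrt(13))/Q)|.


The 2 square roots of distinct primes are multiplicatively independent over Q,
so [K:Q] = 2^2 and Gal(K/Q) is isomorphic to (Z/2Z)^2.
|Gal| = 2^2 = 4

4


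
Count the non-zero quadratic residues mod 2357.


For prime p, the number of non-zero quadratic residues is (p-1)/2.
= (2357-1)/2
= 1178

1178


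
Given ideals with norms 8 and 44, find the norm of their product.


N(IJ) = N(I) * N(J)
= 8 * 44
= 352

352


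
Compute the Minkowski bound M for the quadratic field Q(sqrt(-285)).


d = -285, d mod 4 = 3, so disc(K) = 4d = -1140; |disc(K)| = 1140
Imaginary quadratic field, so n = 2, s = r2 = 1, r1 = 0
M = (n!/n^n) * (4/pi)^s * sqrt(|disc(K)|) = (2!/2^2) * (4/pi)^1 * sqrt(1140)
= 0.5 * 1.273240 * 33.763886
= 21.4948

21.4948


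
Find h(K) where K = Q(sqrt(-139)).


K = Q(sqrt(-139)). d mod 4 = 1, so D = disc(K) = d = -139
h(K) equals the number of primitive reduced positive-definite forms (a, b, c) = a*x^2 + b*x*y + c*y^2 with b^2 - 4ac = D,
where reduced means |b| <= a <= c, with b >= 0 whenever |b| = a or a = c, and primitive means gcd(a, b, c) = 1.
Reduced forces 3a^2 <= |D| = 139, so 1 <= a <= 6; b must have the parity of D, and c = (b^2 - D)/(4a) must be an integer >= a.
Enumerate a = 1..6, b in [-a, a]:
  a=1: (1, 1, 35)  [1]
  a=2..4: none
  a=5: (5, -1, 7), (5, 1, 7)  [2]
  a=6: none
Total reduced forms: 1 + 2 = 3
h = 3

3


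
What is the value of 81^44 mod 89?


p = 89 is prime and the exponent is (p-1)/2 = 44, so by Euler's criterion 81^44 = (81/89) = +1 or -1 mod 89.
Compute by square-and-multiply:
  44 = 32 + 8 + 4 (binary 101100)
  Repeated squaring mod 89: 81^1 = 81, 81^2 = 64, 81^4 = 2, 81^8 = 4, 81^16 = 16, 81^32 = 78
  81^44 = 81^32 * 81^8 * 81^4 = 78 * 4 * 2 mod 89
    78 * 4 = 312 = 45 mod 89
    45 * 2 = 90 = 1 mod 89
  81^44 = 1 mod 89
Result 1: 81 is a quadratic residue mod 89.
81^44 mod 89 = 1

1


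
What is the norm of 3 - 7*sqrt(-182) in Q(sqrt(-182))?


N(a + b*sqrt(d)) = a^2 - d*b^2
= (3)^2 - (-182)*(-7)^2
= 9 + 8918
= 8927

8927


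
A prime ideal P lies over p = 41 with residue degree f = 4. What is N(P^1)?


N(P^a) = p^(a*f)
= 41^(1*4)
= 41^4
= 2825761

2825761


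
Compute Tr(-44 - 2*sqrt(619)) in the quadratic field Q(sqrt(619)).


Tr(a + b*sqrt(d)) = (a + b*sqrt(d)) + (a - b*sqrt(d)) = 2a
= 2 * (-44)
= -88

-88


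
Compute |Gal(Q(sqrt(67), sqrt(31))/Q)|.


The 2 square roots of distinct primes are multiplicatively independent over Q,
so [K:Q] = 2^2 and Gal(K/Q) is isomorphic to (Z/2Z)^2.
|Gal| = 2^2 = 4

4


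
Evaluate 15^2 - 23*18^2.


x^2 - d*y^2
= 15^2 - 23*18^2
= 225 - 7452
= -7227

-7227


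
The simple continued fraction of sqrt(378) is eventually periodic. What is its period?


Run the CF algorithm for sqrt(378).
a_0 = floor(sqrt(378)) = 19; set m_0=0, q_0=1.
Recurrence: m' = q*a - m,  q' = (d - m'^2)/q,  a' = floor((a_0 + m')/q').
  step 1: m=19, q=17, a=2
  step 2: m=15, q=9, a=3
  step 3: m=12, q=26, a=1
  step 4: m=14, q=7, a=4
  step 5: m=14, q=26, a=1
  step 6: m=12, q=9, a=3
  step 7: m=15, q=17, a=2
  step 8: m=19, q=1, a=38
a_8 = 2*a_0 = 38, so the period closes here.
sqrt(378) = [19; 2, 3, 1, 4, 1, 3, 2, 38]
Period length = 8

8


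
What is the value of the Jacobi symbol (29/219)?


Compute (29/219) via quadratic reciprocity:
  reciprocity: (29/219) -> +(219/29)
  reduce: (16/29)
  pull out 2: (2/29) = -1  (since 29 mod 8 = 5)
  pull out 2: (2/29) = -1  (since 29 mod 8 = 5)
  pull out 2: (2/29) = -1  (since 29 mod 8 = 5)
  pull out 2: (2/29) = -1  (since 29 mod 8 = 5)
  (1/29) = 1
Product of signs = 1

1


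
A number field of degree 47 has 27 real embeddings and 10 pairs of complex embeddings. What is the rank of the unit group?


By Dirichlet's unit theorem:
rank = r1 + r2 - 1
= 27 + 10 - 1
= 36

36


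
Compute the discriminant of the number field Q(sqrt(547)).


For K = Q(sqrt(d)) with d squarefree: disc(K) = d if d = 1 mod 4, and disc(K) = 4d if d = 2 or 3 mod 4.
Here d = 547, and d mod 4 = 3.
d = 3 mod 4, not 1 (O_K = Z[sqrt(d)]), so disc(K) = 4d = 4 * (547) = 2188

2188


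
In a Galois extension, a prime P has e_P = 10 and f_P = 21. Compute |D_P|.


|D_P| = e * f
= 10 * 21
= 210

210


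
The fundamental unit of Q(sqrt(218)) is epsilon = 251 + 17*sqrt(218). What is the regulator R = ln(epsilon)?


epsilon = 251 + 17*sqrt(218)
= 502.0020
R = ln(502.0020)
= 6.2186

6.2186


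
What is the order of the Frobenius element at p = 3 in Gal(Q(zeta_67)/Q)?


The Frobenius at p in Gal(Q(zeta_n)/Q) = (Z/nZ)* is the class of p, so its order is ord_67(3), the smallest k >= 1 with 3^k = 1 mod 67.
n = 67 = 67, phi(67) = 66; the order divides phi(n).
Divisors of 66: 1, 2, 3, 6, 11, 22, 33, 66
Repeated squaring mod 67: 3^1 = 3, 3^2 = 9, 3^4 = 14, 3^8 = 62, 3^16 = 25, 3^32 = 22, 3^64 = 15
Test divisors in increasing order:
  k=1: 3^1 = 3 mod 67
  k=2: 3^2 = 9 mod 67
  k=3: 3^3 = 9 * 3 = 27 mod 67
  k=6: 3^6 = 14 * 9 = 59 mod 67
  k=11: 3^11 = 62 * 9 * 3 = 66 mod 67
  k=22: 3^22 = 25 * 14 * 9 = 1 mod 67  <- first divisor giving 1
Order = 22

22


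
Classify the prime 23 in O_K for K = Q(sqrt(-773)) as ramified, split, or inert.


K = Q(sqrt(-773)). Since d mod 4 = 3, disc(K) = -3092.
Check p | disc: -3092 mod 23 = 13.
p does not divide disc. Compute Legendre symbol (d/p):
9^((23-1)/2) mod 23 = 1
(d/p) = 1, so p splits: (p) = P*P' with e=1, f=1, g=2.
Therefore p is split.

split


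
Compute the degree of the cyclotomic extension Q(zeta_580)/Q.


The degree equals Euler's totient phi(580).
580 = 2^2 * 5 * 29
phi(580) = 224

224


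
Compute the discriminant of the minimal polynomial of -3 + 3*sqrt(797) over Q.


The element -3 + 3*sqrt(797) has minimal polynomial:
x^2 + 6*x - 7164
Discriminant = (6)^2 - 4*(-7164)
= 36 + 28656
= 28692

28692


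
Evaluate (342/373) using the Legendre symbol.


p = 373 is prime, so compute (342/373) with the reciprocity algorithm (Jacobi-symbol steps: pull out 2s via (2/n), flip via reciprocity, reduce):
  pull out 2: (2/373) = -1  (since 373 mod 8 = 5)
  reciprocity: (171/373) -> +(373/171)
  reduce: (31/171)
  reciprocity: (31/171) -> -(171/31)
  reduce: (16/31)
  pull out 2: (2/31) = +1  (since 31 mod 8 = 7)
  pull out 2: (2/31) = +1  (since 31 mod 8 = 7)
  pull out 2: (2/31) = +1  (since 31 mod 8 = 7)
  pull out 2: (2/31) = +1  (since 31 mod 8 = 7)
  (1/31) = 1
Product of signs = 1
(342/373) = 1

1


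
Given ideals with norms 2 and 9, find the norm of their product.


N(IJ) = N(I) * N(J)
= 2 * 9
= 18

18


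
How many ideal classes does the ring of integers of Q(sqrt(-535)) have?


K = Q(sqrt(-535)). d mod 4 = 1, so D = disc(K) = d = -535
h(K) equals the number of primitive reduced positive-definite forms (a, b, c) = a*x^2 + b*x*y + c*y^2 with b^2 - 4ac = D,
where reduced means |b| <= a <= c, with b >= 0 whenever |b| = a or a = c, and primitive means gcd(a, b, c) = 1.
Reduced forces 3a^2 <= |D| = 535, so 1 <= a <= 13; b must have the parity of D, and c = (b^2 - D)/(4a) must be an integer >= a.
Enumerate a = 1..13, b in [-a, a]:
  a=1: (1, 1, 134)  [1]
  a=2: (2, -1, 67), (2, 1, 67)  [2]
  a=3: none
  a=4: (4, -3, 34), (4, 3, 34)  [2]
  a=5: (5, 5, 28)  [1]
  a=6: none
  a=7: (7, -5, 20), (7, 5, 20)  [2]
  a=8: (8, -3, 17), (8, 3, 17)  [2]
  a=9: none
  a=10: (10, -5, 14), (10, 5, 14)  [2]
  a=11: (11, -9, 14), (11, 9, 14)  [2]
  a=12..13: none
Total reduced forms: 1 + 2 + 2 + 1 + 2 + 2 + 2 + 2 = 14
h = 14

14


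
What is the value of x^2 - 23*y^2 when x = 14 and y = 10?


x^2 - d*y^2
= 14^2 - 23*10^2
= 196 - 2300
= -2104

-2104


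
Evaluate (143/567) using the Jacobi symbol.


Compute (143/567) via quadratic reciprocity:
  reciprocity: (143/567) -> -(567/143)
  reduce: (138/143)
  pull out 2: (2/143) = +1  (since 143 mod 8 = 7)
  reciprocity: (69/143) -> +(143/69)
  reduce: (5/69)
  reciprocity: (5/69) -> +(69/5)
  reduce: (4/5)
  pull out 2: (2/5) = -1  (since 5 mod 8 = 5)
  pull out 2: (2/5) = -1  (since 5 mod 8 = 5)
  (1/5) = 1
Product of signs = -1

-1


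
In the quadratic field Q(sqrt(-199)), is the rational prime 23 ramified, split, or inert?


K = Q(sqrt(-199)). Since d mod 4 = 1, disc(K) = -199.
Check p | disc: -199 mod 23 = 8.
p does not divide disc. Compute Legendre symbol (d/p):
8^((23-1)/2) mod 23 = 1
(d/p) = 1, so p splits: (p) = P*P' with e=1, f=1, g=2.
Therefore p is split.

split


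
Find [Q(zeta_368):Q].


The degree equals Euler's totient phi(368).
368 = 2^4 * 23
phi(368) = 176

176


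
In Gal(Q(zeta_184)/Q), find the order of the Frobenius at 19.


The Frobenius at p in Gal(Q(zeta_n)/Q) = (Z/nZ)* is the class of p, so its order is ord_184(19), the smallest k >= 1 with 19^k = 1 mod 184.
n = 184 = 2^3 * 23, phi(184) = 88; the order divides phi(n).
Divisors of 88: 1, 2, 4, 8, 11, 22, 44, 88
Repeated squaring mod 184: 19^1 = 19, 19^2 = 177, 19^4 = 49, 19^8 = 9, 19^16 = 81, 19^32 = 121, 19^64 = 105
Test divisors in increasing order:
  k=1: 19^1 = 19 mod 184
  k=2: 19^2 = 177 mod 184
  k=4: 19^4 = 49 mod 184
  k=8: 19^8 = 9 mod 184
  k=11: 19^11 = 9 * 177 * 19 = 91 mod 184
  k=22: 19^22 = 81 * 49 * 177 = 1 mod 184  <- first divisor giving 1
Order = 22

22


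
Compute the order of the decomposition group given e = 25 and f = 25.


|D_P| = e * f
= 25 * 25
= 625

625


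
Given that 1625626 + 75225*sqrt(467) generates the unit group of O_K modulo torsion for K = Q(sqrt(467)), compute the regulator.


epsilon = 1625626 + 75225*sqrt(467)
= 3.2513e+06
R = ln(3.2513e+06)
= 14.9946

14.9946


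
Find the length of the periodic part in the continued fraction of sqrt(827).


Run the CF algorithm for sqrt(827).
a_0 = floor(sqrt(827)) = 28; set m_0=0, q_0=1.
Recurrence: m' = q*a - m,  q' = (d - m'^2)/q,  a' = floor((a_0 + m')/q').
  step 1: m=28, q=43, a=1
  step 2: m=15, q=14, a=3
  step 3: m=27, q=7, a=7
  step 4: m=22, q=49, a=1
  step 5: m=27, q=2, a=27
  step 6: m=27, q=49, a=1
  step 7: m=22, q=7, a=7
  step 8: m=27, q=14, a=3
  step 9: m=15, q=43, a=1
  step 10: m=28, q=1, a=56
a_10 = 2*a_0 = 56, so the period closes here.
sqrt(827) = [28; 1, 3, 7, 1, 27, 1, 7, 3, 1, 56]
Period length = 10

10


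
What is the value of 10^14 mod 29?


p = 29 is prime and the exponent is (p-1)/2 = 14, so by Euler's criterion 10^14 = (10/29) = +1 or -1 mod 29.
Compute by square-and-multiply:
  14 = 8 + 4 + 2 (binary 1110)
  Repeated squaring mod 29: 10^1 = 10, 10^2 = 13, 10^4 = 24, 10^8 = 25
  10^14 = 10^8 * 10^4 * 10^2 = 25 * 24 * 13 mod 29
    25 * 24 = 600 = 20 mod 29
    20 * 13 = 260 = 28 mod 29
  10^14 = 28 mod 29
Result 28 = p - 1 = -1 mod 29: 10 is a quadratic non-residue mod 29. As a residue in [0, p-1] the value is 28.
10^14 mod 29 = 28

28


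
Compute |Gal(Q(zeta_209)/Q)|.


|Gal(Q(zeta_209)/Q)| = phi(209)
= 180

180


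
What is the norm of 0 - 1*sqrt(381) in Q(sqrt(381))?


N(a + b*sqrt(d)) = a^2 - d*b^2
= (0)^2 - (381)*(-1)^2
= 0 - 381
= -381

-381


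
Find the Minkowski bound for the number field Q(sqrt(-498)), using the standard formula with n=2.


d = -498, d mod 4 = 2, so disc(K) = 4d = -1992; |disc(K)| = 1992
Imaginary quadratic field, so n = 2, s = r2 = 1, r1 = 0
M = (n!/n^n) * (4/pi)^s * sqrt(|disc(K)|) = (2!/2^2) * (4/pi)^1 * sqrt(1992)
= 0.5 * 1.273240 * 44.631827
= 28.4135

28.4135


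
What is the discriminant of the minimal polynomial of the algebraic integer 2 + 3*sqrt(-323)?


The element 2 + 3*sqrt(-323) has minimal polynomial:
x^2 - 4*x + 2911
Discriminant = (-4)^2 - 4*(2911)
= 16 - 11644
= -11628

-11628


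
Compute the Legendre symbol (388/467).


p = 467 is prime, so compute (388/467) with the reciprocity algorithm (Jacobi-symbol steps: pull out 2s via (2/n), flip via reciprocity, reduce):
  pull out 2: (2/467) = -1  (since 467 mod 8 = 3)
  pull out 2: (2/467) = -1  (since 467 mod 8 = 3)
  reciprocity: (97/467) -> +(467/97)
  reduce: (79/97)
  reciprocity: (79/97) -> +(97/79)
  reduce: (18/79)
  pull out 2: (2/79) = +1  (since 79 mod 8 = 7)
  reciprocity: (9/79) -> +(79/9)
  reduce: (7/9)
  reciprocity: (7/9) -> +(9/7)
  reduce: (2/7)
  pull out 2: (2/7) = +1  (since 7 mod 8 = 7)
  (1/7) = 1
Product of signs = 1
(388/467) = 1

1


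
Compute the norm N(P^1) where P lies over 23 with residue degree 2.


N(P^a) = p^(a*f)
= 23^(1*2)
= 23^2
= 529

529


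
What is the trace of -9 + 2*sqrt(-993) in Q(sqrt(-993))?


Tr(a + b*sqrt(d)) = (a + b*sqrt(d)) + (a - b*sqrt(d)) = 2a
= 2 * (-9)
= -18

-18


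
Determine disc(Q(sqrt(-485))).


For K = Q(sqrt(d)) with d squarefree: disc(K) = d if d = 1 mod 4, and disc(K) = 4d if d = 2 or 3 mod 4.
Here d = -485, and d mod 4 = 3.
d = 3 mod 4, not 1 (O_K = Z[sqrt(d)]), so disc(K) = 4d = 4 * (-485) = -1940

-1940


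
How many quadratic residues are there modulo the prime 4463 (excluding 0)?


For prime p, the number of non-zero quadratic residues is (p-1)/2.
= (4463-1)/2
= 2231

2231


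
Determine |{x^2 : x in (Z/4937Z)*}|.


For prime p, the number of non-zero quadratic residues is (p-1)/2.
= (4937-1)/2
= 2468

2468


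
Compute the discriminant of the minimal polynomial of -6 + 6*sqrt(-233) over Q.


The element -6 + 6*sqrt(-233) has minimal polynomial:
x^2 + 12*x + 8424
Discriminant = (12)^2 - 4*(8424)
= 144 - 33696
= -33552

-33552


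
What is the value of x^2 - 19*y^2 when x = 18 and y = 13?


x^2 - d*y^2
= 18^2 - 19*13^2
= 324 - 3211
= -2887

-2887


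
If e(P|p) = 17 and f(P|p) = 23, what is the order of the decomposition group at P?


|D_P| = e * f
= 17 * 23
= 391

391


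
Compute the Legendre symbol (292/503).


p = 503 is prime, so compute (292/503) with the reciprocity algorithm (Jacobi-symbol steps: pull out 2s via (2/n), flip via reciprocity, reduce):
  pull out 2: (2/503) = +1  (since 503 mod 8 = 7)
  pull out 2: (2/503) = +1  (since 503 mod 8 = 7)
  reciprocity: (73/503) -> +(503/73)
  reduce: (65/73)
  reciprocity: (65/73) -> +(73/65)
  reduce: (8/65)
  pull out 2: (2/65) = +1  (since 65 mod 8 = 1)
  pull out 2: (2/65) = +1  (since 65 mod 8 = 1)
  pull out 2: (2/65) = +1  (since 65 mod 8 = 1)
  (1/65) = 1
Product of signs = 1
(292/503) = 1

1


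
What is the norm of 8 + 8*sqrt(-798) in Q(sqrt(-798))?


N(a + b*sqrt(d)) = a^2 - d*b^2
= (8)^2 - (-798)*(8)^2
= 64 + 51072
= 51136

51136


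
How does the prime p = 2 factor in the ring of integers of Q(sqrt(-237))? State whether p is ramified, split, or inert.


K = Q(sqrt(-237)). Since d mod 4 = 3, disc(K) = -948.
Check p | disc: -948 mod 2 = 0.
p divides disc, so p ramifies: (p) = P^2 with e=2, f=1, g=1.
Therefore p is ramified.

ramified


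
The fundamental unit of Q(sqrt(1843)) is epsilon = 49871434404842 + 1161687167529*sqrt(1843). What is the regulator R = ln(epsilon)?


epsilon = 49871434404842 + 1161687167529*sqrt(1843)
= 9.9743e+13
R = ln(9.9743e+13)
= 32.2336

32.2336


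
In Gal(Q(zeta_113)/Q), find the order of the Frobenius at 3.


The Frobenius at p in Gal(Q(zeta_n)/Q) = (Z/nZ)* is the class of p, so its order is ord_113(3), the smallest k >= 1 with 3^k = 1 mod 113.
n = 113 = 113, phi(113) = 112; the order divides phi(n).
Divisors of 112: 1, 2, 4, 7, 8, 14, 16, 28, 56, 112
Repeated squaring mod 113: 3^1 = 3, 3^2 = 9, 3^4 = 81, 3^8 = 7, 3^16 = 49, 3^32 = 28, 3^64 = 106
Test divisors in increasing order:
  k=1: 3^1 = 3 mod 113
  k=2: 3^2 = 9 mod 113
  k=4: 3^4 = 81 mod 113
  k=7: 3^7 = 81 * 9 * 3 = 40 mod 113
  k=8: 3^8 = 7 mod 113
  k=14: 3^14 = 7 * 81 * 9 = 18 mod 113
  k=16: 3^16 = 49 mod 113
  k=28: 3^28 = 49 * 7 * 81 = 98 mod 113
  k=56: 3^56 = 28 * 49 * 7 = 112 mod 113
  k=112: 3^112 = 106 * 28 * 49 = 1 mod 113  <- first divisor giving 1
Order = 112

112


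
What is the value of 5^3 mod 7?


p = 7 is prime and the exponent is (p-1)/2 = 3, so by Euler's criterion 5^3 = (5/7) = +1 or -1 mod 7.
Compute by square-and-multiply:
  3 = 2 + 1 (binary 11)
  Repeated squaring mod 7: 5^1 = 5, 5^2 = 4
  5^3 = 5^2 * 5^1 = 4 * 5 mod 7
    4 * 5 = 20 = 6 mod 7
  5^3 = 6 mod 7
Result 6 = p - 1 = -1 mod 7: 5 is a quadratic non-residue mod 7. As a residue in [0, p-1] the value is 6.
5^3 mod 7 = 6

6


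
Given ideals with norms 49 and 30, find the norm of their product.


N(IJ) = N(I) * N(J)
= 49 * 30
= 1470

1470


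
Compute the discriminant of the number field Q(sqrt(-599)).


For K = Q(sqrt(d)) with d squarefree: disc(K) = d if d = 1 mod 4, and disc(K) = 4d if d = 2 or 3 mod 4.
Here d = -599, and d mod 4 = 1.
d = 1 mod 4 (O_K = Z[(1+sqrt(d))/2]), so disc(K) = d = -599

-599


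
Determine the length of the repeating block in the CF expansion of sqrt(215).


Run the CF algorithm for sqrt(215).
a_0 = floor(sqrt(215)) = 14; set m_0=0, q_0=1.
Recurrence: m' = q*a - m,  q' = (d - m'^2)/q,  a' = floor((a_0 + m')/q').
  step 1: m=14, q=19, a=1
  step 2: m=5, q=10, a=1
  step 3: m=5, q=19, a=1
  step 4: m=14, q=1, a=28
a_4 = 2*a_0 = 28, so the period closes here.
sqrt(215) = [14; 1, 1, 1, 28]
Period length = 4

4


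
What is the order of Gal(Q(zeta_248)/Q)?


|Gal(Q(zeta_248)/Q)| = phi(248)
= 120

120


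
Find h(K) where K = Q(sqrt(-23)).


K = Q(sqrt(-23)). d mod 4 = 1, so D = disc(K) = d = -23
h(K) equals the number of primitive reduced positive-definite forms (a, b, c) = a*x^2 + b*x*y + c*y^2 with b^2 - 4ac = D,
where reduced means |b| <= a <= c, with b >= 0 whenever |b| = a or a = c, and primitive means gcd(a, b, c) = 1.
Reduced forces 3a^2 <= |D| = 23, so 1 <= a <= 2; b must have the parity of D, and c = (b^2 - D)/(4a) must be an integer >= a.
Enumerate a = 1..2, b in [-a, a]:
  a=1: (1, 1, 6)  [1]
  a=2: (2, -1, 3), (2, 1, 3)  [2]
Total reduced forms: 1 + 2 = 3
h = 3

3


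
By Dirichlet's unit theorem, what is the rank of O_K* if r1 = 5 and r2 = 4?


By Dirichlet's unit theorem:
rank = r1 + r2 - 1
= 5 + 4 - 1
= 8

8


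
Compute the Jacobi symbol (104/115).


Compute (104/115) via quadratic reciprocity:
  pull out 2: (2/115) = -1  (since 115 mod 8 = 3)
  pull out 2: (2/115) = -1  (since 115 mod 8 = 3)
  pull out 2: (2/115) = -1  (since 115 mod 8 = 3)
  reciprocity: (13/115) -> +(115/13)
  reduce: (11/13)
  reciprocity: (11/13) -> +(13/11)
  reduce: (2/11)
  pull out 2: (2/11) = -1  (since 11 mod 8 = 3)
  (1/11) = 1
Product of signs = 1

1


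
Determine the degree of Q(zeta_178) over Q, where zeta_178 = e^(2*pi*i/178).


The degree equals Euler's totient phi(178).
178 = 2 * 89
phi(178) = 88

88


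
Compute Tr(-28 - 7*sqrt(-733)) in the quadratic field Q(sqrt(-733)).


Tr(a + b*sqrt(d)) = (a + b*sqrt(d)) + (a - b*sqrt(d)) = 2a
= 2 * (-28)
= -56

-56


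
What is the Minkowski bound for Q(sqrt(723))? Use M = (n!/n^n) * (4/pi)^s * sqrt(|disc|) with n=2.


d = 723, d mod 4 = 3, so disc(K) = 4d = 2892; |disc(K)| = 2892
Real quadratic field, so n = 2, s = r2 = 0, r1 = 2
M = (n!/n^n) * (4/pi)^s * sqrt(|disc(K)|) = (2!/2^2) * (4/pi)^0 * sqrt(2892)
= 0.5 * 1.000000 * 53.777319
= 26.8887

26.8887


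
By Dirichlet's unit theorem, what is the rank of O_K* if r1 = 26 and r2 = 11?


By Dirichlet's unit theorem:
rank = r1 + r2 - 1
= 26 + 11 - 1
= 36

36


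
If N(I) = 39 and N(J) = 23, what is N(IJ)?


N(IJ) = N(I) * N(J)
= 39 * 23
= 897

897


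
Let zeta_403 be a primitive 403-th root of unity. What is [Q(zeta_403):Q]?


The degree equals Euler's totient phi(403).
403 = 13 * 31
phi(403) = 360

360


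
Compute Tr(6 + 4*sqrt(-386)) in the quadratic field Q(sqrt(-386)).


Tr(a + b*sqrt(d)) = (a + b*sqrt(d)) + (a - b*sqrt(d)) = 2a
= 2 * (6)
= 12

12


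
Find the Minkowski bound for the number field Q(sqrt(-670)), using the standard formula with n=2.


d = -670, d mod 4 = 2, so disc(K) = 4d = -2680; |disc(K)| = 2680
Imaginary quadratic field, so n = 2, s = r2 = 1, r1 = 0
M = (n!/n^n) * (4/pi)^s * sqrt(|disc(K)|) = (2!/2^2) * (4/pi)^1 * sqrt(2680)
= 0.5 * 1.273240 * 51.768716
= 32.9570

32.9570


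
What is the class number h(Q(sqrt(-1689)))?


K = Q(sqrt(-1689)). d mod 4 = 3, so D = disc(K) = 4d = -6756
h(K) equals the number of primitive reduced positive-definite forms (a, b, c) = a*x^2 + b*x*y + c*y^2 with b^2 - 4ac = D,
where reduced means |b| <= a <= c, with b >= 0 whenever |b| = a or a = c, and primitive means gcd(a, b, c) = 1.
Reduced forces 3a^2 <= |D| = 6756, so 1 <= a <= 47; b must have the parity of D, and c = (b^2 - D)/(4a) must be an integer >= a.
Enumerate a = 1..47, b in [-a, a]:
  a=1: (1, 0, 1689)  [1]
  a=2: (2, 2, 845)  [1]
  a=3: (3, 0, 563)  [1]
  a=4: none
  a=5: (5, -2, 338), (5, 2, 338)  [2]
  a=6: (6, 6, 283)  [1]
  a=7..9: none
  a=10: (10, -2, 169), (10, 2, 169)  [2]
  a=11: (11, -8, 155), (11, 8, 155)  [2]
  a=12: none
  a=13: (13, -2, 130), (13, 2, 130)  [2]
  a=14: none
  a=15: (15, -12, 115), (15, 12, 115)  [2]
  a=16..21: none
  a=22: (22, -14, 79), (22, 14, 79)  [2]
  a=23: (23, -12, 75), (23, 12, 75)  [2]
  a=24: none
  a=25: (25, -12, 69), (25, 12, 69)  [2]
  a=26: (26, -2, 65), (26, 2, 65)  [2]
  a=27..28: none
  a=29: (29, -28, 65), (29, 28, 65)  [2]
  a=30: (30, -18, 59), (30, 18, 59)  [2]
  a=31: (31, -8, 55), (31, 8, 55)  [2]
  a=32: none
  a=33: (33, -30, 58), (33, 30, 58)  [2]
  a=34..38: none
  a=39: (39, -24, 47), (39, 24, 47)  [2]
  a=40: none
  a=41: (41, -38, 50), (41, 38, 50)  [2]
  a=42: none
  a=43: (43, -34, 46), (43, 34, 46)  [2]
  a=44..47: none
Total reduced forms: 1 + 1 + 1 + 2 + 1 + 2 + 2 + 2 + 2 + 2 + 2 + 2 + 2 + 2 + 2 + 2 + 2 + 2 + 2 + 2 = 36
h = 36

36


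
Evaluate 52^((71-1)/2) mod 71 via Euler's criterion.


p = 71 is prime and the exponent is (p-1)/2 = 35, so by Euler's criterion 52^35 = (52/71) = +1 or -1 mod 71.
Compute by square-and-multiply:
  35 = 32 + 2 + 1 (binary 100011)
  Repeated squaring mod 71: 52^1 = 52, 52^2 = 6, 52^4 = 36, 52^8 = 18, 52^16 = 40, 52^32 = 38
  52^35 = 52^32 * 52^2 * 52^1 = 38 * 6 * 52 mod 71
    38 * 6 = 228 = 15 mod 71
    15 * 52 = 780 = 70 mod 71
  52^35 = 70 mod 71
Result 70 = p - 1 = -1 mod 71: 52 is a quadratic non-residue mod 71. As a residue in [0, p-1] the value is 70.
52^35 mod 71 = 70

70


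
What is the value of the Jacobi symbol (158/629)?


Compute (158/629) via quadratic reciprocity:
  pull out 2: (2/629) = -1  (since 629 mod 8 = 5)
  reciprocity: (79/629) -> +(629/79)
  reduce: (76/79)
  pull out 2: (2/79) = +1  (since 79 mod 8 = 7)
  pull out 2: (2/79) = +1  (since 79 mod 8 = 7)
  reciprocity: (19/79) -> -(79/19)
  reduce: (3/19)
  reciprocity: (3/19) -> -(19/3)
  reduce: (1/3)
  (1/3) = 1
Product of signs = -1

-1


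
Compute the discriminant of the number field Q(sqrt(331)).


For K = Q(sqrt(d)) with d squarefree: disc(K) = d if d = 1 mod 4, and disc(K) = 4d if d = 2 or 3 mod 4.
Here d = 331, and d mod 4 = 3.
d = 3 mod 4, not 1 (O_K = Z[sqrt(d)]), so disc(K) = 4d = 4 * (331) = 1324

1324


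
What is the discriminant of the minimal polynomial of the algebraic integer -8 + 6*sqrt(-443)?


The element -8 + 6*sqrt(-443) has minimal polynomial:
x^2 + 16*x + 16012
Discriminant = (16)^2 - 4*(16012)
= 256 - 64048
= -63792

-63792


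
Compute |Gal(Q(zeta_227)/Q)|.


|Gal(Q(zeta_227)/Q)| = phi(227)
= 226

226


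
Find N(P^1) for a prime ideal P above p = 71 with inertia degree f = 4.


N(P^a) = p^(a*f)
= 71^(1*4)
= 71^4
= 25411681

25411681


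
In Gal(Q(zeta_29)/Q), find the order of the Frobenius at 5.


The Frobenius at p in Gal(Q(zeta_n)/Q) = (Z/nZ)* is the class of p, so its order is ord_29(5), the smallest k >= 1 with 5^k = 1 mod 29.
n = 29 = 29, phi(29) = 28; the order divides phi(n).
Divisors of 28: 1, 2, 4, 7, 14, 28
Repeated squaring mod 29: 5^1 = 5, 5^2 = 25, 5^4 = 16, 5^8 = 24, 5^16 = 25
Test divisors in increasing order:
  k=1: 5^1 = 5 mod 29
  k=2: 5^2 = 25 mod 29
  k=4: 5^4 = 16 mod 29
  k=7: 5^7 = 16 * 25 * 5 = 28 mod 29
  k=14: 5^14 = 24 * 16 * 25 = 1 mod 29  <- first divisor giving 1
Order = 14

14


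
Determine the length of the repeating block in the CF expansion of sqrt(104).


Run the CF algorithm for sqrt(104).
a_0 = floor(sqrt(104)) = 10; set m_0=0, q_0=1.
Recurrence: m' = q*a - m,  q' = (d - m'^2)/q,  a' = floor((a_0 + m')/q').
  step 1: m=10, q=4, a=5
  step 2: m=10, q=1, a=20
a_2 = 2*a_0 = 20, so the period closes here.
sqrt(104) = [10; 5, 20]
Period length = 2

2


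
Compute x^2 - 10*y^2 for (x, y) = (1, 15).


x^2 - d*y^2
= 1^2 - 10*15^2
= 1 - 2250
= -2249

-2249


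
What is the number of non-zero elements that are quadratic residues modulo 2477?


For prime p, the number of non-zero quadratic residues is (p-1)/2.
= (2477-1)/2
= 1238

1238


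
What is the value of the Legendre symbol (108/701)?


p = 701 is prime, so compute (108/701) with the reciprocity algorithm (Jacobi-symbol steps: pull out 2s via (2/n), flip via reciprocity, reduce):
  pull out 2: (2/701) = -1  (since 701 mod 8 = 5)
  pull out 2: (2/701) = -1  (since 701 mod 8 = 5)
  reciprocity: (27/701) -> +(701/27)
  reduce: (26/27)
  pull out 2: (2/27) = -1  (since 27 mod 8 = 3)
  reciprocity: (13/27) -> +(27/13)
  reduce: (1/13)
  (1/13) = 1
Product of signs = -1
(108/701) = -1

-1


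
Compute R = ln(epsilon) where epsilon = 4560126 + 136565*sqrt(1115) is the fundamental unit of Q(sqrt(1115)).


epsilon = 4560126 + 136565*sqrt(1115)
= 9.1203e+06
R = ln(9.1203e+06)
= 16.0260

16.0260


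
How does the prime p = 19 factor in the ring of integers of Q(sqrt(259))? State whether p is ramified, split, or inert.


K = Q(sqrt(259)). Since d mod 4 = 3, disc(K) = 1036.
Check p | disc: 1036 mod 19 = 10.
p does not divide disc. Compute Legendre symbol (d/p):
12^((19-1)/2) mod 19 = -1
(d/p) = -1, so p is inert: (p) stays prime with e=1, f=2, g=1.
Therefore p is inert.

inert


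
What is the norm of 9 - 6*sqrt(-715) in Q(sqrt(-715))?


N(a + b*sqrt(d)) = a^2 - d*b^2
= (9)^2 - (-715)*(-6)^2
= 81 + 25740
= 25821

25821


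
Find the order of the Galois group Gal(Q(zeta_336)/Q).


|Gal(Q(zeta_336)/Q)| = phi(336)
= 96

96


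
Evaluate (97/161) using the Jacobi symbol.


Compute (97/161) via quadratic reciprocity:
  reciprocity: (97/161) -> +(161/97)
  reduce: (64/97)
  pull out 2: (2/97) = +1  (since 97 mod 8 = 1)
  pull out 2: (2/97) = +1  (since 97 mod 8 = 1)
  pull out 2: (2/97) = +1  (since 97 mod 8 = 1)
  pull out 2: (2/97) = +1  (since 97 mod 8 = 1)
  pull out 2: (2/97) = +1  (since 97 mod 8 = 1)
  pull out 2: (2/97) = +1  (since 97 mod 8 = 1)
  (1/97) = 1
Product of signs = 1

1


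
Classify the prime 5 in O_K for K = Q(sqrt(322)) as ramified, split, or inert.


K = Q(sqrt(322)). Since d mod 4 = 2, disc(K) = 1288.
Check p | disc: 1288 mod 5 = 3.
p does not divide disc. Compute Legendre symbol (d/p):
2^((5-1)/2) mod 5 = -1
(d/p) = -1, so p is inert: (p) stays prime with e=1, f=2, g=1.
Therefore p is inert.

inert


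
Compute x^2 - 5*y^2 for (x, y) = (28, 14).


x^2 - d*y^2
= 28^2 - 5*14^2
= 784 - 980
= -196

-196


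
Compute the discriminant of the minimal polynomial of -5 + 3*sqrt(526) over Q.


The element -5 + 3*sqrt(526) has minimal polynomial:
x^2 + 10*x - 4709
Discriminant = (10)^2 - 4*(-4709)
= 100 + 18836
= 18936

18936
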